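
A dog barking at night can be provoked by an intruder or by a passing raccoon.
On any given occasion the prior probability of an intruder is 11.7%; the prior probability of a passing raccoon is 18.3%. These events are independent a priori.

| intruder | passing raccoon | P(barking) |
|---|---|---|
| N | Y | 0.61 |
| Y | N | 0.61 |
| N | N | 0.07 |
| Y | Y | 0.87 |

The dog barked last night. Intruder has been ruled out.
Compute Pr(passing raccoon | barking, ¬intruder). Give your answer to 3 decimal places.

Pr(passing raccoon | barking, ¬intruder) ≈ 0.661

Sum P(barking|·) weighted by the priors over both values of passing raccoon:
  P(barking | ¬intruder) = 0.07*0.817 + 0.61*0.183
        = 0.057190 + 0.111630 = 0.168820
The terms with passing raccoon present sum to 0.111630, so
  P(passing raccoon | barking, ¬intruder) = 0.111630 / 0.168820 ≈ 0.661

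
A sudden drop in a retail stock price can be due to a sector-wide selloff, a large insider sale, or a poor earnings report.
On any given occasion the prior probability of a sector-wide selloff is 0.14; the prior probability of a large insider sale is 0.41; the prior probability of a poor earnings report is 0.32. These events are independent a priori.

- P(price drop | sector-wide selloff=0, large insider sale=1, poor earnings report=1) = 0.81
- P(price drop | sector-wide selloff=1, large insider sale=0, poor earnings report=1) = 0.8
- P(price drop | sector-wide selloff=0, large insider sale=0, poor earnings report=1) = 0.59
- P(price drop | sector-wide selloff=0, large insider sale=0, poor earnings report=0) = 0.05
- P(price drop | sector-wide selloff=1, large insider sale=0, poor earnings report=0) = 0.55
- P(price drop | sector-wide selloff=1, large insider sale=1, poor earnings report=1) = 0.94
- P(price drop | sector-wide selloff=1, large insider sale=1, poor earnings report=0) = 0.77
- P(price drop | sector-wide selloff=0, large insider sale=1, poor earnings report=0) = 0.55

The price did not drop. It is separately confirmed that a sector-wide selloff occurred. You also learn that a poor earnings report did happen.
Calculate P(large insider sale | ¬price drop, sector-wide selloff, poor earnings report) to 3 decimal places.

By total probability over both values of large insider sale:
  P(¬price drop | sector-wide selloff, poor earnings report) = 0.2·0.59 + 0.06·0.41
        = 0.118000 + 0.024600 = 0.142600
Keeping only the large insider sale-present terms gives 0.024600, so
  P(large insider sale | ¬price drop, sector-wide selloff, poor earnings report) = 0.024600 / 0.142600 ≈ 0.173

P(large insider sale | ¬price drop, sector-wide selloff, poor earnings report) ≈ 0.173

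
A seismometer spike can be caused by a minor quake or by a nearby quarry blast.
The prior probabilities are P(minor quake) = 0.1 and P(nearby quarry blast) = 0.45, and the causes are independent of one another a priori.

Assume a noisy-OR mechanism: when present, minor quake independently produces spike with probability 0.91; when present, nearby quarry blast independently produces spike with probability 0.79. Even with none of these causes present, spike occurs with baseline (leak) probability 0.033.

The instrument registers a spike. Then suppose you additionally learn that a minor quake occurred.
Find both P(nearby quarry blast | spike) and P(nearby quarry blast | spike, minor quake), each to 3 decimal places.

Under noisy-OR, P(spike | causes) = 1 − (1−0.033)·∏(1−qᵢ) over the active causes.
For the numerator, keep only nearby quarry blast=true terms: 0.322757 + 0.044178 = 0.366935
Denominator P(spike): 0.033*0.9*0.55 + 0.79693*0.9*0.45 + 0.91297*0.1*0.55 + 0.981724*0.1*0.45 = 0.433483
P(nearby quarry blast | spike) = 0.366935/0.433483 ≈ 0.846

Now condition on the additional information:
Enumerate both values of nearby quarry blast and weight by the priors:
  P(spike | minor quake) = 0.91297×0.55 + 0.981724×0.45
        = 0.502134 + 0.441776 = 0.943910
Configurations with nearby quarry blast contribute 0.441776, so
  P(nearby quarry blast | spike, minor quake) = 0.441776 / 0.943910 ≈ 0.468
Conditioning on minor quake lowers the posterior on nearby quarry blast: the classic explaining-away effect in a common-effect structure.

P(nearby quarry blast | spike) ≈ 0.846; P(nearby quarry blast | spike, minor quake) ≈ 0.468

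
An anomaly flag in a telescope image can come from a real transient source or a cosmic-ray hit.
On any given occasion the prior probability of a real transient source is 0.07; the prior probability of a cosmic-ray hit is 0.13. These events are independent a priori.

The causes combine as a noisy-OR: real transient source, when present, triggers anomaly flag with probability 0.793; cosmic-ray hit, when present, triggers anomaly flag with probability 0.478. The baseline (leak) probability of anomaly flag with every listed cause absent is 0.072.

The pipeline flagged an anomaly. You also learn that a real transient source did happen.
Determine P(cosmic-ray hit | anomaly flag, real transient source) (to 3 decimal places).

Under noisy-OR, P(anomaly flag | causes) = 1 − (1−0.072)·∏(1−qᵢ) over the active causes.
Enumerate both values of cosmic-ray hit and weight by the priors:
  P(anomaly flag | real transient source) = 0.807904*0.87 + 0.899726*0.13
        = 0.702876 + 0.116964 = 0.819840
Configurations with cosmic-ray hit contribute 0.116964, so
  P(cosmic-ray hit | anomaly flag, real transient source) = 0.116964 / 0.819840 ≈ 0.143

P(cosmic-ray hit | anomaly flag, real transient source) ≈ 0.143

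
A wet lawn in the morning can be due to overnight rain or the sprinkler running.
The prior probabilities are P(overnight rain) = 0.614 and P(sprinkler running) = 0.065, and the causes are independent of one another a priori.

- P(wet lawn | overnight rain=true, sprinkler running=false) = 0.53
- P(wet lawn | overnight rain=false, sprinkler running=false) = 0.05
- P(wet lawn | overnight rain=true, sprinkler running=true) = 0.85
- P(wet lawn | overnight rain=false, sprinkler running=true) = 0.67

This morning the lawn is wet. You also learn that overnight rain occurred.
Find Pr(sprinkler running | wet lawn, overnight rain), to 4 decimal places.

Pr(sprinkler running | wet lawn, overnight rain) ≈ 0.1003

Sum P(wet lawn|·) weighted by the priors over both values of sprinkler running:
  P(wet lawn | overnight rain) = 0.53*0.935 + 0.85*0.065
        = 0.495550 + 0.055250 = 0.550800
Keeping only the sprinkler running-present terms gives 0.055250, so
  P(sprinkler running | wet lawn, overnight rain) = 0.055250 / 0.550800 ≈ 0.1003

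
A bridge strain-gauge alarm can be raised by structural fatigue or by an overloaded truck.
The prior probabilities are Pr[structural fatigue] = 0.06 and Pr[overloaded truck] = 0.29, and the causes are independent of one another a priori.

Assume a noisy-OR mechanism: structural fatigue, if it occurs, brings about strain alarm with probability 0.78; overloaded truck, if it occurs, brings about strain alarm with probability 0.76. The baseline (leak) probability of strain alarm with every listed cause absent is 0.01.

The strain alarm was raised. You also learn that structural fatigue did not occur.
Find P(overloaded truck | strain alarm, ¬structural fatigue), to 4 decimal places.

P(overloaded truck | strain alarm, ¬structural fatigue) ≈ 0.9689

Under noisy-OR, P(strain alarm | causes) = 1 − (1−0.01)·∏(1−qᵢ) over the active causes.
Sum P(strain alarm|·) weighted by the priors over both values of overloaded truck:
  P(strain alarm | ¬structural fatigue) = 0.01*0.71 + 0.7624*0.29
        = 0.007100 + 0.221096 = 0.228196
The terms with overloaded truck present sum to 0.221096, so
  P(overloaded truck | strain alarm, ¬structural fatigue) = 0.221096 / 0.228196 ≈ 0.9689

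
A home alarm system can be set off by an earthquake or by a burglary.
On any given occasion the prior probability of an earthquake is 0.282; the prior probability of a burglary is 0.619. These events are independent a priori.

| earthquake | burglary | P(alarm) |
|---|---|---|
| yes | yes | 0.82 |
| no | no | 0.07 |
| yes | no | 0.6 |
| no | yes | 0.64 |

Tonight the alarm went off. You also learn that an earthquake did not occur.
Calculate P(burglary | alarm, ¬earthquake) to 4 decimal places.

P(burglary | alarm, ¬earthquake) ≈ 0.9369

For the numerator, keep only burglary=true terms: 0.64×0.619 = 0.396160
The normalizing constant is 0.07×0.381 + 0.64×0.619 = 0.422830
Posterior = 0.396160 / 0.422830 ≈ 0.9369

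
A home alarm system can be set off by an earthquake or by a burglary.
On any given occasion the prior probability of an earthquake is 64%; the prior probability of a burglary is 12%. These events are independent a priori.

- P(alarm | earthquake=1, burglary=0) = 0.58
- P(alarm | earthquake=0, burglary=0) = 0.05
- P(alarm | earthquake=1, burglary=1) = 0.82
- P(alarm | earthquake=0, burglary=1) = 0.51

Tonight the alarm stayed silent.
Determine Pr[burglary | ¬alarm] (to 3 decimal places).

Pr[burglary | ¬alarm] ≈ 0.061

Enumerate the 4 (earthquake, burglary) configurations and weight by the priors:
  P(¬alarm) = 0.95*0.36*0.88 + 0.49*0.36*0.12 + 0.42*0.64*0.88 + 0.18*0.64*0.12
        = 0.300960 + 0.021168 + 0.236544 + 0.013824 = 0.572496
Configurations with burglary contribute 0.034992, so
  P(burglary | ¬alarm) = 0.034992 / 0.572496 ≈ 0.061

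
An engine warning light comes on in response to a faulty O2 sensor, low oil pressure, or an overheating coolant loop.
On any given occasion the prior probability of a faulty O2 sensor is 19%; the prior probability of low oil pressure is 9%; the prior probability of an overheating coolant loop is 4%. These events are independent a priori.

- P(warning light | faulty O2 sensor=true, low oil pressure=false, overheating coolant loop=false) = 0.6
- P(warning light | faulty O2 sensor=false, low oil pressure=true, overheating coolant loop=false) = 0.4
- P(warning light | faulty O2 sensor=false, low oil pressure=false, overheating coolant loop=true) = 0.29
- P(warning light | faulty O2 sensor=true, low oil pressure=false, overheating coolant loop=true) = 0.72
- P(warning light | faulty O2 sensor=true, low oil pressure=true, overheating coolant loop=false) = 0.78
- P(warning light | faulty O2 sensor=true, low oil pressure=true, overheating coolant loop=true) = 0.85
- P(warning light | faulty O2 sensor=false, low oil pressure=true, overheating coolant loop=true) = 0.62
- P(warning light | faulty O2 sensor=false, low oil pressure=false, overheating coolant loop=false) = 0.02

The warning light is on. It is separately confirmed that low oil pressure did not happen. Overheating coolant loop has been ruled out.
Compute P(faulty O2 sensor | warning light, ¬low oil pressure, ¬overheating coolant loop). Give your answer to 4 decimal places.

P(faulty O2 sensor | warning light, ¬low oil pressure, ¬overheating coolant loop) ≈ 0.8756

By total probability over both values of faulty O2 sensor:
  P(warning light | ¬low oil pressure, ¬overheating coolant loop) = 0.02·0.81 + 0.6·0.19
        = 0.016200 + 0.114000 = 0.130200
Keeping only the faulty O2 sensor-present terms gives 0.114000, so
  P(faulty O2 sensor | warning light, ¬low oil pressure, ¬overheating coolant loop) = 0.114000 / 0.130200 ≈ 0.8756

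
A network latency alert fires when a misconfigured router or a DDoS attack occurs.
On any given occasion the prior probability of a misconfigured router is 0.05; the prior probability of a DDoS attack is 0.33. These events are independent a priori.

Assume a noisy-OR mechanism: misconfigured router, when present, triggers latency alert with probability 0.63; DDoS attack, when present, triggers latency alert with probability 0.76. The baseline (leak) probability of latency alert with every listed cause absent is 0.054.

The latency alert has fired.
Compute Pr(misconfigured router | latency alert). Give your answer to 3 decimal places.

Under noisy-OR, P(latency alert | causes) = 1 − (1−0.054)·∏(1−qᵢ) over the active causes.
P(latency alert) = 0.054·0.95·0.67 + 0.77296·0.95·0.33 + 0.64998·0.05·0.67 + 0.915995·0.05·0.33 = 0.034371 + 0.242323 + 0.021774 + 0.015114 = 0.313582
The misconfigured router-present share is 0.021774 + 0.015114 = 0.036888.
Hence the posterior is 0.036888/0.313582 ≈ 0.118.

Pr(misconfigured router | latency alert) ≈ 0.118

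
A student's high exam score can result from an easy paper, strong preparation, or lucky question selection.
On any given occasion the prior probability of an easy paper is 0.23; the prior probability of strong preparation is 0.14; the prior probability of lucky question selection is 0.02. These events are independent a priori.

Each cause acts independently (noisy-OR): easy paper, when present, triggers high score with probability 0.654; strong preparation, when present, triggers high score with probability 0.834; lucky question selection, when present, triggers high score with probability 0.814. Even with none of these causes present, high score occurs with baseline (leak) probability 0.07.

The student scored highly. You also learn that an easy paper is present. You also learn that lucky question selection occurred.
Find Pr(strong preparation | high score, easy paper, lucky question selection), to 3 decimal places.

Under noisy-OR, P(high score | causes) = 1 − (1−0.07)·∏(1−qᵢ) over the active causes.
P(high score | easy paper, lucky question selection) = 0.940149·0.86 + 0.990065·0.14 = 0.808528 + 0.138609 = 0.947137
Restricting to configurations with strong preparation present: 0.990065·0.14 = 0.138609.
Hence the posterior is 0.138609/0.947137 ≈ 0.146.

Pr(strong preparation | high score, easy paper, lucky question selection) ≈ 0.146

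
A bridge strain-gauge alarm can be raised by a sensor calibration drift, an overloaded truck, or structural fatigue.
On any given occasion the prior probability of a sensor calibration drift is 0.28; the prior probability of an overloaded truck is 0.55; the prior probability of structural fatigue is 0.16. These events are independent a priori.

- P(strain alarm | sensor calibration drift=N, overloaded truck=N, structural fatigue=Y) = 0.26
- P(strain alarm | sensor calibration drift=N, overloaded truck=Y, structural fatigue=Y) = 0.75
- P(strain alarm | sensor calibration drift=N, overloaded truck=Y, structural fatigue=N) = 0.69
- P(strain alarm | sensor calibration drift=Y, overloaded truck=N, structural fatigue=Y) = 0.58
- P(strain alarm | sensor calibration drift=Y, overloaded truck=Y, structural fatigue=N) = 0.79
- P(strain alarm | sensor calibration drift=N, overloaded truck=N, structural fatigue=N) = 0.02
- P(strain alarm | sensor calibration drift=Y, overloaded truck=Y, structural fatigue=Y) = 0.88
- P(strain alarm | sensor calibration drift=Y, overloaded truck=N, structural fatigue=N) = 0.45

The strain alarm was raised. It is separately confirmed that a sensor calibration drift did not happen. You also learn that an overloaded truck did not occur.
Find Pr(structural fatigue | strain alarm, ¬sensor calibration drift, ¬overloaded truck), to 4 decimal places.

P(strain alarm | ¬sensor calibration drift, ¬overloaded truck) = 0.02·0.84 + 0.26·0.16 = 0.016800 + 0.041600 = 0.058400
Restricting to configurations with structural fatigue present: 0.26·0.16 = 0.041600.
Hence the posterior is 0.041600/0.058400 ≈ 0.7123.

Pr(structural fatigue | strain alarm, ¬sensor calibration drift, ¬overloaded truck) ≈ 0.7123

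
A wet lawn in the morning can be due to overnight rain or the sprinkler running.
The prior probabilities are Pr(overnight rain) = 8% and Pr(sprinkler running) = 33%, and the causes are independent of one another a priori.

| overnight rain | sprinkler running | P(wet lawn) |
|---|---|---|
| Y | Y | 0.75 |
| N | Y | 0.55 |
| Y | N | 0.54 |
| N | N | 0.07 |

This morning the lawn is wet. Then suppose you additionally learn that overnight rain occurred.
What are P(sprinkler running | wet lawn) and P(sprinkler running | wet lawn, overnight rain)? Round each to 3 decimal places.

P(wet lawn) = 0.07*0.92*0.67 + 0.55*0.92*0.33 + 0.54*0.08*0.67 + 0.75*0.08*0.33 = 0.043148 + 0.166980 + 0.028944 + 0.019800 = 0.258872
The sprinkler running-present share is 0.166980 + 0.019800 = 0.186780.
P(sprinkler running | wet lawn) = 0.186780 / 0.258872 ≈ 0.722

With the extra evidence:
P(wet lawn | overnight rain) = 0.54*0.67 + 0.75*0.33 = 0.361800 + 0.247500 = 0.609300
Restricting to configurations with sprinkler running present: 0.75*0.33 = 0.247500.
So P(sprinkler running | wet lawn, overnight rain) = 0.247500/0.609300 ≈ 0.406.
Conditioning on overnight rain lowers the posterior on sprinkler running: the classic explaining-away effect in a common-effect structure.

P(sprinkler running | wet lawn) ≈ 0.722; P(sprinkler running | wet lawn, overnight rain) ≈ 0.406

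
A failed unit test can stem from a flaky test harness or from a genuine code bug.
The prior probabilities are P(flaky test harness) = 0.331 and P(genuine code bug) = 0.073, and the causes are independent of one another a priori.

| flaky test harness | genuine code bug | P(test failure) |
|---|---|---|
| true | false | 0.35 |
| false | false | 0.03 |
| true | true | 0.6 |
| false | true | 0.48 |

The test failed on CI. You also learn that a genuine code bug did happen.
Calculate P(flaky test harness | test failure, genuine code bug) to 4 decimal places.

P(test failure | genuine code bug) = 0.48*0.669 + 0.6*0.331 = 0.321120 + 0.198600 = 0.519720
Restricting to configurations with flaky test harness present: 0.6*0.331 = 0.198600.
So P(flaky test harness | test failure, genuine code bug) = 0.198600/0.519720 ≈ 0.3821.

P(flaky test harness | test failure, genuine code bug) ≈ 0.3821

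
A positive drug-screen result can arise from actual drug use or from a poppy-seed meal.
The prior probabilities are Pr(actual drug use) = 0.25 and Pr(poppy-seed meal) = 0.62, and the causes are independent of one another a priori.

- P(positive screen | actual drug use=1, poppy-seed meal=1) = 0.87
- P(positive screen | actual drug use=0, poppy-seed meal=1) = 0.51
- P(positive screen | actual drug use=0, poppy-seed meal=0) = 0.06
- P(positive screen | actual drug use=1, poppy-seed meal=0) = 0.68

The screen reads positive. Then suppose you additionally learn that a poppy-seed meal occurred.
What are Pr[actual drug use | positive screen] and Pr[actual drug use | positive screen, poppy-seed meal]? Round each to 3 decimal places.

Pr[actual drug use | positive screen] ≈ 0.440; Pr[actual drug use | positive screen, poppy-seed meal] ≈ 0.362

For the numerator, keep only actual drug use=true terms: 0.064600 + 0.134850 = 0.199450
The normalizing constant is 0.06·0.75·0.38 + 0.51·0.75·0.62 + 0.68·0.25·0.38 + 0.87·0.25·0.62 = 0.453700
Posterior = 0.199450 / 0.453700 ≈ 0.440

With the extra evidence:
Enumerate both values of actual drug use and weight by the priors:
  P(positive screen | poppy-seed meal) = 0.51*0.75 + 0.87*0.25
        = 0.382500 + 0.217500 = 0.600000
Configurations with actual drug use contribute 0.217500, so
  P(actual drug use | positive screen, poppy-seed meal) = 0.217500 / 0.600000 ≈ 0.362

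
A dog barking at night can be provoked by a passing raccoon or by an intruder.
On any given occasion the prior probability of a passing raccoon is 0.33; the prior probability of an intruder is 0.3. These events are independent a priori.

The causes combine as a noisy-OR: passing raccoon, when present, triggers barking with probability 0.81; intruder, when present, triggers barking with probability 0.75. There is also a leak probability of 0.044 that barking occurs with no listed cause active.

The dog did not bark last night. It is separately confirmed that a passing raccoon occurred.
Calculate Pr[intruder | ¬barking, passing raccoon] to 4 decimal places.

Under noisy-OR, P(barking | causes) = 1 − (1−0.044)·∏(1−qᵢ) over the active causes.
P(¬barking | passing raccoon) = 0.18164·0.7 + 0.04541·0.3 = 0.127148 + 0.013623 = 0.140771
The intruder-present share is 0.04541·0.3 = 0.013623.
So P(intruder | ¬barking, passing raccoon) = 0.013623/0.140771 ≈ 0.0968.

Pr[intruder | ¬barking, passing raccoon] ≈ 0.0968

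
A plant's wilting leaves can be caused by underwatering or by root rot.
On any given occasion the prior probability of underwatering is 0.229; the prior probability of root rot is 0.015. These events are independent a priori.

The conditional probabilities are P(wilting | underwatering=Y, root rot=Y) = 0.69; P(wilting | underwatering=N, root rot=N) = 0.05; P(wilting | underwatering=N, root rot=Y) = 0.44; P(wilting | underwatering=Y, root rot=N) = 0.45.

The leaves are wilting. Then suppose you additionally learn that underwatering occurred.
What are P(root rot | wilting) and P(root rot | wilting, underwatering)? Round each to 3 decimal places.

P(wilting) = 0.05*0.771*0.985 + 0.44*0.771*0.015 + 0.45*0.229*0.985 + 0.69*0.229*0.015 = 0.037972 + 0.005089 + 0.101504 + 0.002370 = 0.146935
The root rot-present share is 0.005089 + 0.002370 = 0.007459.
Hence the posterior is 0.007459/0.146935 ≈ 0.051.

Now condition on the additional information:
Enumerate both values of root rot and weight by the priors:
  P(wilting | underwatering) = 0.45*0.985 + 0.69*0.015
        = 0.443250 + 0.010350 = 0.453600
The terms with root rot present sum to 0.010350, so
  P(root rot | wilting, underwatering) = 0.010350 / 0.453600 ≈ 0.023

P(root rot | wilting) ≈ 0.051; P(root rot | wilting, underwatering) ≈ 0.023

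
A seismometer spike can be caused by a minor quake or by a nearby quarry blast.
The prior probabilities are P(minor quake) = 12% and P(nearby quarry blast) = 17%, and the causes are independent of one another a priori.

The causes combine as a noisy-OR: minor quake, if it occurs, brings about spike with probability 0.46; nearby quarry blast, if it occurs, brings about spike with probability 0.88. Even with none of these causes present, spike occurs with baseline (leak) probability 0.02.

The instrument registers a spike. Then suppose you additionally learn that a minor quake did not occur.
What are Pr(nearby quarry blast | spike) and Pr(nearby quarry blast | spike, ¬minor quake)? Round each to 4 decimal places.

Pr(nearby quarry blast | spike) ≈ 0.7107; Pr(nearby quarry blast | spike, ¬minor quake) ≈ 0.9004

Under noisy-OR, P(spike | causes) = 1 − (1−0.02)·∏(1−qᵢ) over the active causes.
By total probability over the 4 (minor quake, nearby quarry blast) configurations:
  P(spike) = 0.02×0.88×0.83 + 0.8824×0.88×0.17 + 0.4708×0.12×0.83 + 0.936496×0.12×0.17
        = 0.014608 + 0.132007 + 0.046892 + 0.019105 = 0.212612
The terms with nearby quarry blast present sum to 0.151112, so
  P(nearby quarry blast | spike) = 0.151112 / 0.212612 ≈ 0.7107

Now also conditioning on minor quake≠true:
Sum P(spike|·) weighted by the priors over both values of nearby quarry blast:
  P(spike | ¬minor quake) = 0.02·0.83 + 0.8824·0.17
        = 0.016600 + 0.150008 = 0.166608
Keeping only the nearby quarry blast-present terms gives 0.150008, so
  P(nearby quarry blast | spike, ¬minor quake) = 0.150008 / 0.166608 ≈ 0.9004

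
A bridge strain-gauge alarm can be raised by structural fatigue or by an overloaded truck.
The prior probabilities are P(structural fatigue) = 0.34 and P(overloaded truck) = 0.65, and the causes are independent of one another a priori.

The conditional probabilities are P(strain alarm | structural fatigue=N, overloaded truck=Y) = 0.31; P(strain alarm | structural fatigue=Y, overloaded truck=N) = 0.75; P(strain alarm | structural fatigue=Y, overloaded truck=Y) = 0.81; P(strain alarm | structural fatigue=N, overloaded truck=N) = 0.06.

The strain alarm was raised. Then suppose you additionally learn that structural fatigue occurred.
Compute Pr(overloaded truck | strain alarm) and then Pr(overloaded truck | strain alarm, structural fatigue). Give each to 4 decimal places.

Enumerate the 4 (structural fatigue, overloaded truck) configurations and weight by the priors:
  P(strain alarm) = 0.06*0.66*0.35 + 0.31*0.66*0.65 + 0.75*0.34*0.35 + 0.81*0.34*0.65
        = 0.013860 + 0.132990 + 0.089250 + 0.179010 = 0.415110
The terms with overloaded truck present sum to 0.312000, so
  P(overloaded truck | strain alarm) = 0.312000 / 0.415110 ≈ 0.7516

Now also conditioning on structural fatigue=true:
P(strain alarm | structural fatigue) = 0.75*0.35 + 0.81*0.65 = 0.262500 + 0.526500 = 0.789000
Of this, 0.526500 comes from 0.81*0.65 (the overloaded truck=true cases).
P(overloaded truck | strain alarm, structural fatigue) = 0.526500 / 0.789000 ≈ 0.6673
This is intercausal reasoning (explaining away): once structural fatigue accounts for the strain alarm, overloaded truck becomes less likely.

Pr(overloaded truck | strain alarm) ≈ 0.7516; Pr(overloaded truck | strain alarm, structural fatigue) ≈ 0.6673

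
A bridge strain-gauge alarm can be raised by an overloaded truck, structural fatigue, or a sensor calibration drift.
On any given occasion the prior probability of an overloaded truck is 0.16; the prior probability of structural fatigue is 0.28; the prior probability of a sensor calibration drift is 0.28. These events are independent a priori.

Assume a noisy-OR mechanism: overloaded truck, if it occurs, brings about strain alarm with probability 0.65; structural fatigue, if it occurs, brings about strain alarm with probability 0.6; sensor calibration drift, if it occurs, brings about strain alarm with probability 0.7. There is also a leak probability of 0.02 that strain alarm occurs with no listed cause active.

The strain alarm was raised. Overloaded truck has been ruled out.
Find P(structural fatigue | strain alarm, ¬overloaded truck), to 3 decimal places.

Under noisy-OR, P(strain alarm | causes) = 1 − (1−0.02)·∏(1−qᵢ) over the active causes.
Numerator (weight on configurations with structural fatigue): 0.122573 + 0.069180 = 0.191753
The normalizing constant is 0.02*0.72*0.72 + 0.706*0.72*0.28 + 0.608*0.28*0.72 + 0.8824*0.28*0.28 = 0.344451
Posterior = 0.191753 / 0.344451 ≈ 0.557

P(structural fatigue | strain alarm, ¬overloaded truck) ≈ 0.557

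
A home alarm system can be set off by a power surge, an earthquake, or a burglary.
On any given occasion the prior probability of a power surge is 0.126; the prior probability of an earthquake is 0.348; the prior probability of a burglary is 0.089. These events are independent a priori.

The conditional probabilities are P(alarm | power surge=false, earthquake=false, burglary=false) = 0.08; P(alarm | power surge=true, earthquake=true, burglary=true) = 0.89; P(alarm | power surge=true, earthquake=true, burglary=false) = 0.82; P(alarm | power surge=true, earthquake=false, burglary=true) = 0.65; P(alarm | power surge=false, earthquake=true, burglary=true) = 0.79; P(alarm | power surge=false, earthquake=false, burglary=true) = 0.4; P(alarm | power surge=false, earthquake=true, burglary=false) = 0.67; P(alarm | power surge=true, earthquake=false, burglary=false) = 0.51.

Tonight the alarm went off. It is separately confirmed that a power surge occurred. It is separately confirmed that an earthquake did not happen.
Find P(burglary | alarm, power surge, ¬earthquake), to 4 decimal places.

P(burglary | alarm, power surge, ¬earthquake) ≈ 0.1107

Weight on burglary=true, given the evidence: 0.65·0.089 = 0.057850
Normalizer over all consistent configurations: 0.51·0.911 + 0.65·0.089 = 0.522460
P(burglary | alarm, power surge, ¬earthquake) = 0.057850/0.522460 ≈ 0.1107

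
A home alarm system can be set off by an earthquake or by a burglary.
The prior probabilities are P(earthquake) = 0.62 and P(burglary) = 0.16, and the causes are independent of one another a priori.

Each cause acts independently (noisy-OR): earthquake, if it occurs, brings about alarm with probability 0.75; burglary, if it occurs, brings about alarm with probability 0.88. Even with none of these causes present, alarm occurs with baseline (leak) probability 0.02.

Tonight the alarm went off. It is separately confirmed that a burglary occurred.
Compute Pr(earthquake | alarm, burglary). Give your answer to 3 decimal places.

Pr(earthquake | alarm, burglary) ≈ 0.642

Under noisy-OR, P(alarm | causes) = 1 − (1−0.02)·∏(1−qᵢ) over the active causes.
Weight on earthquake=true, given the evidence: 0.9706·0.62 = 0.601772
Normalizer over all consistent configurations: 0.8824·0.38 + 0.9706·0.62 = 0.937084
Posterior = 0.601772 / 0.937084 ≈ 0.642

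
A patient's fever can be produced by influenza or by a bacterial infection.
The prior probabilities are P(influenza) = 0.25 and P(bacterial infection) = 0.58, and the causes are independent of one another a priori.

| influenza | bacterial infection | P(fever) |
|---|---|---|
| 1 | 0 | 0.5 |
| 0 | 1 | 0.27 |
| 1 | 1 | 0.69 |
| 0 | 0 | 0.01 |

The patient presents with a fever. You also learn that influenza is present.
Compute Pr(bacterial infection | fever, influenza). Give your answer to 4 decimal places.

Sum P(fever|·) weighted by the priors over both values of bacterial infection:
  P(fever | influenza) = 0.5×0.42 + 0.69×0.58
        = 0.210000 + 0.400200 = 0.610200
Keeping only the bacterial infection-present terms gives 0.400200, so
  P(bacterial infection | fever, influenza) = 0.400200 / 0.610200 ≈ 0.6559

Pr(bacterial infection | fever, influenza) ≈ 0.6559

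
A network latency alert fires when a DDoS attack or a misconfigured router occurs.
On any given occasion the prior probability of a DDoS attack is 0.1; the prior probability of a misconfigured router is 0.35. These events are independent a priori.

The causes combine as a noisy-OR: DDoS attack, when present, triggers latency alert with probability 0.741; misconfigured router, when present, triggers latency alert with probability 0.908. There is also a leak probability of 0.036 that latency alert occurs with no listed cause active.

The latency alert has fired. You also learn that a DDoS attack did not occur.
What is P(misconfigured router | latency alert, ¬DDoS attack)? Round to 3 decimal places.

Under noisy-OR, P(latency alert | causes) = 1 − (1−0.036)·∏(1−qᵢ) over the active causes.
By total probability over both values of misconfigured router:
  P(latency alert | ¬DDoS attack) = 0.036·0.65 + 0.911312·0.35
        = 0.023400 + 0.318959 = 0.342359
The terms with misconfigured router present sum to 0.318959, so
  P(misconfigured router | latency alert, ¬DDoS attack) = 0.318959 / 0.342359 ≈ 0.932

P(misconfigured router | latency alert, ¬DDoS attack) ≈ 0.932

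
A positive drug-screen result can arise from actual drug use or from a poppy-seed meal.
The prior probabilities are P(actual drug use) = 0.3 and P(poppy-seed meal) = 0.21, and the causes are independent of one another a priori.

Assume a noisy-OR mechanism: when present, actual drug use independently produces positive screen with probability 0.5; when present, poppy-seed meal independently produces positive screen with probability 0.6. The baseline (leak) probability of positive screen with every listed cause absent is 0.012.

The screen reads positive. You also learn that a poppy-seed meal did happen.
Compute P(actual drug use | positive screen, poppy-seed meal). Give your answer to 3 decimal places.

P(actual drug use | positive screen, poppy-seed meal) ≈ 0.362

Under noisy-OR, P(positive screen | causes) = 1 − (1−0.012)·∏(1−qᵢ) over the active causes.
Numerator (weight on configurations with actual drug use): 0.8024×0.3 = 0.240720
The normalizing constant is 0.6048×0.7 + 0.8024×0.3 = 0.664080
P(actual drug use | positive screen, poppy-seed meal) = 0.240720/0.664080 ≈ 0.362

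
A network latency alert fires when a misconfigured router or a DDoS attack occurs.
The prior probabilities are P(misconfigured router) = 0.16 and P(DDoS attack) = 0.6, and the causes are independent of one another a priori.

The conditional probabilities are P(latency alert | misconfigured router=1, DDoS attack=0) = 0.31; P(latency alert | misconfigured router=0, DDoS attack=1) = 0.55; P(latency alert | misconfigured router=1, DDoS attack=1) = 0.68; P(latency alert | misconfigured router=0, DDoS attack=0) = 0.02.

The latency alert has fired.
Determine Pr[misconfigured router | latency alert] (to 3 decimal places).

Pr[misconfigured router | latency alert] ≈ 0.231

Enumerate the 4 (misconfigured router, DDoS attack) configurations and weight by the priors:
  P(latency alert) = 0.02·0.84·0.4 + 0.55·0.84·0.6 + 0.31·0.16·0.4 + 0.68·0.16·0.6
        = 0.006720 + 0.277200 + 0.019840 + 0.065280 = 0.369040
Keeping only the misconfigured router-present terms gives 0.085120, so
  P(misconfigured router | latency alert) = 0.085120 / 0.369040 ≈ 0.231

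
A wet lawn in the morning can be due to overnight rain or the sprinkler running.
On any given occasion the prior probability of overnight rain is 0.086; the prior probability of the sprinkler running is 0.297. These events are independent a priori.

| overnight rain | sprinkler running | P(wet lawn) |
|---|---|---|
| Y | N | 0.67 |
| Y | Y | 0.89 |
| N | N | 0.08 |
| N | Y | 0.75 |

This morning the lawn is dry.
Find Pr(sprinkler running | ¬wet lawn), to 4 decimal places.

Numerator (weight on configurations with sprinkler running): 0.067864 + 0.002810 = 0.070674
The normalizing constant is 0.92*0.914*0.703 + 0.25*0.914*0.297 + 0.33*0.086*0.703 + 0.11*0.086*0.297 = 0.681764
Posterior = 0.070674 / 0.681764 ≈ 0.1037

Pr(sprinkler running | ¬wet lawn) ≈ 0.1037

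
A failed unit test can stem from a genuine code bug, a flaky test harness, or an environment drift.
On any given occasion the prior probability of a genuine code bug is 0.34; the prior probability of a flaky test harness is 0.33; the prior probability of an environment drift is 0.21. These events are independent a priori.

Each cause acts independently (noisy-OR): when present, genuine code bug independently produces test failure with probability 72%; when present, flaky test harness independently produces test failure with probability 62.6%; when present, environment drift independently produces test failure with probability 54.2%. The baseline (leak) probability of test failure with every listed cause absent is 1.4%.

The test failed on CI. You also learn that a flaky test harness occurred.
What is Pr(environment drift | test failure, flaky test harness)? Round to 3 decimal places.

Pr(environment drift | test failure, flaky test harness) ≈ 0.243

Under noisy-OR, P(test failure | causes) = 1 − (1−0.014)·∏(1−qᵢ) over the active causes.
P(test failure | flaky test harness) = 0.631236·0.66·0.79 + 0.831106·0.66·0.21 + 0.896746·0.34·0.79 + 0.95271·0.34·0.21 = 0.329126 + 0.115191 + 0.240866 + 0.068023 = 0.753206
The environment drift-present share is 0.115191 + 0.068023 = 0.183214.
P(environment drift | test failure, flaky test harness) = 0.183214 / 0.753206 ≈ 0.243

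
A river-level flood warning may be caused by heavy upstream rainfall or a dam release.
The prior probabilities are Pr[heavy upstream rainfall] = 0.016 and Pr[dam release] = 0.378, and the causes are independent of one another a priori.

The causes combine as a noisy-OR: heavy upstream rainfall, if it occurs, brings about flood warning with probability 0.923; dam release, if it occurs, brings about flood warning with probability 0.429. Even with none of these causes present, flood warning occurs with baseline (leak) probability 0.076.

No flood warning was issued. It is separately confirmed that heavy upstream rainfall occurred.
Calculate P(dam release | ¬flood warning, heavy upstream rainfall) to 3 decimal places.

P(dam release | ¬flood warning, heavy upstream rainfall) ≈ 0.258

Under noisy-OR, P(flood warning | causes) = 1 − (1−0.076)·∏(1−qᵢ) over the active causes.
P(¬flood warning | heavy upstream rainfall) = 0.071148×0.622 + 0.040626×0.378 = 0.044254 + 0.015357 = 0.059611
Of this, 0.015357 comes from 0.040626×0.378 (the dam release=true cases).
Hence the posterior is 0.015357/0.059611 ≈ 0.258.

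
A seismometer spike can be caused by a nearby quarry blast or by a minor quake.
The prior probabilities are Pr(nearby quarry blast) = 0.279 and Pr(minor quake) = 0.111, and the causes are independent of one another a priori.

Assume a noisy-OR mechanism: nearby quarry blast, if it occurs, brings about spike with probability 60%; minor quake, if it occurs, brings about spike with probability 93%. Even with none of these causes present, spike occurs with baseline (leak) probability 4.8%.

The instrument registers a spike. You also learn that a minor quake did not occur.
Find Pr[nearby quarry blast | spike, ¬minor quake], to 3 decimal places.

Under noisy-OR, P(spike | causes) = 1 − (1−0.048)·∏(1−qᵢ) over the active causes.
P(spike | ¬minor quake) = 0.048×0.721 + 0.6192×0.279 = 0.034608 + 0.172757 = 0.207365
The nearby quarry blast-present share is 0.6192×0.279 = 0.172757.
So P(nearby quarry blast | spike, ¬minor quake) = 0.172757/0.207365 ≈ 0.833.

Pr[nearby quarry blast | spike, ¬minor quake] ≈ 0.833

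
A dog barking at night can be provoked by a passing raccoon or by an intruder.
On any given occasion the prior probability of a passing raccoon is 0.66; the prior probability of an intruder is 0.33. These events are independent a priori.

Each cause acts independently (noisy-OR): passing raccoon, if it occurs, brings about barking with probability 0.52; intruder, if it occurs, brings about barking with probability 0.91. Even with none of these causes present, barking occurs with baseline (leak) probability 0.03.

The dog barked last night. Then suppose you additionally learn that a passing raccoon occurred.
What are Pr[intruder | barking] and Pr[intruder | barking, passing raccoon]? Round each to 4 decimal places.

Under noisy-OR, P(barking | causes) = 1 − (1−0.03)·∏(1−qᵢ) over the active causes.
By total probability over the 4 (passing raccoon, intruder) configurations:
  P(barking) = 0.03×0.34×0.67 + 0.9127×0.34×0.33 + 0.5344×0.66×0.67 + 0.958096×0.66×0.33
        = 0.006834 + 0.102405 + 0.236312 + 0.208673 = 0.554224
Configurations with intruder contribute 0.311078, so
  P(intruder | barking) = 0.311078 / 0.554224 ≈ 0.5613

With the extra evidence:
Numerator (weight on configurations with intruder): 0.958096·0.33 = 0.316172
Denominator P(barking | passing raccoon): 0.5344·0.67 + 0.958096·0.33 = 0.674220
P(intruder | barking, passing raccoon) = 0.316172/0.674220 ≈ 0.4689

Pr[intruder | barking] ≈ 0.5613; Pr[intruder | barking, passing raccoon] ≈ 0.4689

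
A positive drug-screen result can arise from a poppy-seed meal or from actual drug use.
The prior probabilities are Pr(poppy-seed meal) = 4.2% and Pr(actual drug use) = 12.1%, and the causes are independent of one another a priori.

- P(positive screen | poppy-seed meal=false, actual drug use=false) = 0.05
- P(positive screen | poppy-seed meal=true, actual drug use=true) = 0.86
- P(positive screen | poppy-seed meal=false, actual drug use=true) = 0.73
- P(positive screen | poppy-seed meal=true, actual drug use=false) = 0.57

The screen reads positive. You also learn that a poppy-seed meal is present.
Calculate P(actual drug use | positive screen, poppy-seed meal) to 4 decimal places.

Sum P(positive screen|·) weighted by the priors over both values of actual drug use:
  P(positive screen | poppy-seed meal) = 0.57·0.879 + 0.86·0.121
        = 0.501030 + 0.104060 = 0.605090
The terms with actual drug use present sum to 0.104060, so
  P(actual drug use | positive screen, poppy-seed meal) = 0.104060 / 0.605090 ≈ 0.1720

P(actual drug use | positive screen, poppy-seed meal) ≈ 0.1720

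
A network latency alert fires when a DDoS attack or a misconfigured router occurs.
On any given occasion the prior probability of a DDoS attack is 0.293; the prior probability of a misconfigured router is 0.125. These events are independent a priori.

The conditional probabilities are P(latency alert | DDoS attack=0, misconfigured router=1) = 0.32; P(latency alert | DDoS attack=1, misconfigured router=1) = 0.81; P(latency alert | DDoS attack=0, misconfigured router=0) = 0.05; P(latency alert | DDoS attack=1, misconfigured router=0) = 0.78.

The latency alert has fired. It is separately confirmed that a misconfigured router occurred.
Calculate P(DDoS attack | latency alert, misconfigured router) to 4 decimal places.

P(DDoS attack | latency alert, misconfigured router) ≈ 0.5120

P(latency alert | misconfigured router) = 0.32·0.707 + 0.81·0.293 = 0.226240 + 0.237330 = 0.463570
Restricting to configurations with DDoS attack present: 0.81·0.293 = 0.237330.
Hence the posterior is 0.237330/0.463570 ≈ 0.5120.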